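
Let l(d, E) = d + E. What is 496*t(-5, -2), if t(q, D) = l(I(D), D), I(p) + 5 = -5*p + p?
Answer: 496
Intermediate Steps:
I(p) = -5 - 4*p (I(p) = -5 + (-5*p + p) = -5 - 4*p)
l(d, E) = E + d
t(q, D) = -5 - 3*D (t(q, D) = D + (-5 - 4*D) = -5 - 3*D)
496*t(-5, -2) = 496*(-5 - 3*(-2)) = 496*(-5 + 6) = 496*1 = 496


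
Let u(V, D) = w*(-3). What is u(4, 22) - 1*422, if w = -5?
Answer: -407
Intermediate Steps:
u(V, D) = 15 (u(V, D) = -5*(-3) = 15)
u(4, 22) - 1*422 = 15 - 1*422 = 15 - 422 = -407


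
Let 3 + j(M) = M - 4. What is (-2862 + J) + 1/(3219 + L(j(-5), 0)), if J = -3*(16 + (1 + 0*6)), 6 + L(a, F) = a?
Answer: -9324512/3201 ≈ -2913.0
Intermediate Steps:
j(M) = -7 + M (j(M) = -3 + (M - 4) = -3 + (-4 + M) = -7 + M)
L(a, F) = -6 + a
J = -51 (J = -3*(16 + (1 + 0)) = -3*(16 + 1) = -3*17 = -51)
(-2862 + J) + 1/(3219 + L(j(-5), 0)) = (-2862 - 51) + 1/(3219 + (-6 + (-7 - 5))) = -2913 + 1/(3219 + (-6 - 12)) = -2913 + 1/(3219 - 18) = -2913 + 1/3201 = -9324512/3201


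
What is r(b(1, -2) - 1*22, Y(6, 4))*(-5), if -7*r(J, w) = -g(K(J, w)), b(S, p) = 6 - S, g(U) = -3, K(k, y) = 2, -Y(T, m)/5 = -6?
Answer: 15/7 ≈ 2.1429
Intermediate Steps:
Y(T, m) = 30 (Y(T, m) = -5*(-6) = 30)
r(J, w) = -3/7 (r(J, w) = -(-1)*(-3)/7 = -⅐*3 = -3/7)
r(b(1, -2) - 1*22, Y(6, 4))*(-5) = -3/7*(-5) = 15/7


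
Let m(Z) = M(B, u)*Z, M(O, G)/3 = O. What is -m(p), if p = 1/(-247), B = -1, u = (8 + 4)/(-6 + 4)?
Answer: -3/247 ≈ -0.012146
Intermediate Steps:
u = -6 (u = 12/(-2) = 12*(-½) = -6)
p = -1/247 ≈ -0.0040486
M(O, G) = 3*O
m(Z) = -3*Z (m(Z) = (3*(-1))*Z = -3*Z)
-m(p) = -(-3)*(-1)/247 = -1*3/247 = -3/247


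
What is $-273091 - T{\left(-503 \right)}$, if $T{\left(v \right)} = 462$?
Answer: $-273553$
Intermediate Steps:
$-273091 - T{\left(-503 \right)} = -273091 - 462 = -273553$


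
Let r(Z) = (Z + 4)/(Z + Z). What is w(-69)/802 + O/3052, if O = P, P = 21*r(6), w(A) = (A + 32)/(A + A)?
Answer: 146411/24127368 ≈ 0.0060683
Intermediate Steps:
r(Z) = (4 + Z)/(2*Z) (r(Z) = (4 + Z)/((2*Z)) = (4 + Z)*(1/(2*Z)) = (4 + Z)/(2*Z))
w(A) = (32 + A)/(2*A) (w(A) = (32 + A)/((2*A)) = (32 + A)*(1/(2*A)) = (32 + A)/(2*A))
P = 35/2 (P = 21*((½)*(4 + 6)/6) = 21*((½)*(⅙)*10) = 21*(⅚) = 35/2 ≈ 17.500)
O = 35/2 ≈ 17.500
w(-69)/802 + O/3052 = ((½)*(32 - 69)/(-69))/802 + (35/2)/3052 = ((½)*(-1/69)*(-37))*(1/802) + (35/2)*(1/3052) = (37/138)*(1/802) + 5/872 = 37/110676 + 5/872 = 146411/24127368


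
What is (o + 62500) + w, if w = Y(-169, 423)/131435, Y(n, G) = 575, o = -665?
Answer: 1625456760/26287 ≈ 61835.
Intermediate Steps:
w = 115/26287 (w = 575/131435 = 575*(1/131435) = 115/26287 ≈ 0.0043748)
(o + 62500) + w = (-665 + 62500) + 115/26287 = 61835 + 115/26287 = 1625456760/26287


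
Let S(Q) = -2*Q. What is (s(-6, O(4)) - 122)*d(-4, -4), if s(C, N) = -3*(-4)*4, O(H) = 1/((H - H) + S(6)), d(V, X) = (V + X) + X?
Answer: 888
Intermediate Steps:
d(V, X) = V + 2*X
O(H) = -1/12 (O(H) = 1/((H - H) - 2*6) = 1/(0 - 12) = 1/(-12) = -1/12)
s(C, N) = 48 (s(C, N) = 12*4 = 48)
(s(-6, O(4)) - 122)*d(-4, -4) = (48 - 122)*(-4 + 2*(-4)) = -74*(-4 - 8) = -74*(-12) = 888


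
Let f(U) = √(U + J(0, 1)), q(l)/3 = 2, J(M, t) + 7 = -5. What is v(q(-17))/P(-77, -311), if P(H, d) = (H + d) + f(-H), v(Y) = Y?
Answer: -2328/150479 - 6*√65/150479 ≈ -0.015792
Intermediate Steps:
J(M, t) = -12 (J(M, t) = -7 - 5 = -12)
q(l) = 6 (q(l) = 3*2 = 6)
f(U) = √(-12 + U) (f(U) = √(U - 12) = √(-12 + U))
P(H, d) = H + d + √(-12 - H) (P(H, d) = (H + d) + √(-12 - H) = H + d + √(-12 - H))
v(q(-17))/P(-77, -311) = 6/(-77 - 311 + √(-12 - 1*(-77))) = 6/(-77 - 311 + √(-12 + 77)) = 6/(-77 - 311 + √65) = 6/(-388 + √65)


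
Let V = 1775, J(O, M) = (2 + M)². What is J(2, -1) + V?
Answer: 1776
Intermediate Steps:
J(2, -1) + V = (2 - 1)² + 1775 = 1² + 1775 = 1 + 1775 = 1776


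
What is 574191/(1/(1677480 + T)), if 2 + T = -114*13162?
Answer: 101637548910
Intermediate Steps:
T = -1500470 (T = -2 - 114*13162 = -2 - 1500468 = -1500470)
574191/(1/(1677480 + T)) = 574191/(1/(1677480 - 1500470)) = 574191/(1/177010) = 574191*177010 = 101637548910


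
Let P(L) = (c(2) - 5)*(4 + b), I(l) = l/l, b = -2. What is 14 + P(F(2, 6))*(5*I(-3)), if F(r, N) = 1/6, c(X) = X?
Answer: -16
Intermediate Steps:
F(r, N) = ⅙
I(l) = 1
P(L) = -6 (P(L) = (2 - 5)*(4 - 2) = -3*2 = -6)
14 + P(F(2, 6))*(5*I(-3)) = 14 - 30 = -16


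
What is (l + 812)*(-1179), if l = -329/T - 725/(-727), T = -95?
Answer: -66482440002/69065 ≈ -9.6261e+5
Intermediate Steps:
l = 308058/69065 (l = -329/(-95) - 725/(-727) = -329*(-1/95) - 725*(-1/727) = 329/95 + 725/727 = 308058/69065 ≈ 4.4604)
(l + 812)*(-1179) = (308058/69065 + 812)*(-1179) = (56388838/69065)*(-1179) = -66482440002/69065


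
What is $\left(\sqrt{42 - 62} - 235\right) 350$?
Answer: $-82250 + 700 i \sqrt{5} \approx -82250.0 + 1565.2 i$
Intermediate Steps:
$\left(\sqrt{42 - 62} - 235\right) 350 = \left(\sqrt{-20} - 235\right) 350 = \left(2 i \sqrt{5} - 235\right) 350 = \left(-235 + 2 i \sqrt{5}\right) 350 = -82250 + 700 i \sqrt{5}$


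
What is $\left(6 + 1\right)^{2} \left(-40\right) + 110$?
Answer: $-1850$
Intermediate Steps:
$\left(6 + 1\right)^{2} \left(-40\right) + 110 = 7^{2} \left(-40\right) + 110 = 49 \left(-40\right) + 110 = -1960 + 110 = -1850$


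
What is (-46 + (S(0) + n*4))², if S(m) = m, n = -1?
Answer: 2500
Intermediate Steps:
(-46 + (S(0) + n*4))² = (-46 + (0 - 1*4))² = (-46 + (0 - 4))² = (-46 - 4)² = (-50)² = 2500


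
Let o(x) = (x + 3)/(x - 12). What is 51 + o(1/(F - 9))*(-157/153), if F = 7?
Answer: 39172/765 ≈ 51.205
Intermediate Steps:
o(x) = (3 + x)/(-12 + x)
51 + o(1/(F - 9))*(-157/153) = 51 + ((3 + 1/(7 - 9))/(-12 + 1/(7 - 9)))*(-157/153) = 51 + ((3 + 1/(-2))/(-12 + 1/(-2)))*(-157*1/153) = 51 + ((3 - ½)/(-12 - ½))*(-157/153) = 51 + ((5/2)/(-25/2))*(-157/153) = 51 - 2/25*5/2*(-157/153) = 51 - ⅕*(-157/153) = 51 + 157/765 = 39172/765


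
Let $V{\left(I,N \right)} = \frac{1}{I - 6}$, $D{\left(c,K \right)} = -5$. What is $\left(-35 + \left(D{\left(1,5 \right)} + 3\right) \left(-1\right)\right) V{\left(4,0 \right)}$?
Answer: $\frac{33}{2} \approx 16.5$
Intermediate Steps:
$V{\left(I,N \right)} = \frac{1}{-6 + I}$
$\left(-35 + \left(D{\left(1,5 \right)} + 3\right) \left(-1\right)\right) V{\left(4,0 \right)} = \frac{-35 + \left(-5 + 3\right) \left(-1\right)}{-6 + 4} = \frac{-35 - -2}{-2} = \left(-35 + 2\right) \left(- \frac{1}{2}\right) = \left(-33\right) \left(- \frac{1}{2}\right) = \frac{33}{2}$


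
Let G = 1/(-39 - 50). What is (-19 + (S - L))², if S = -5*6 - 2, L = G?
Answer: 20593444/7921 ≈ 2599.9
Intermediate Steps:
G = -1/89 (G = 1/(-89) = -1/89 ≈ -0.011236)
L = -1/89 ≈ -0.011236
S = -32 (S = -30 - 2 = -32)
(-19 + (S - L))² = (-19 + (-32 - 1*(-1/89)))² = (-19 + (-32 + 1/89))² = (-19 - 2847/89)² = (-4538/89)² = 20593444/7921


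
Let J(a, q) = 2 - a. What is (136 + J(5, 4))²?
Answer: 17689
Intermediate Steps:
(136 + J(5, 4))² = (136 + (2 - 1*5))² = (136 + (2 - 5))² = (136 - 3)² = 133² = 17689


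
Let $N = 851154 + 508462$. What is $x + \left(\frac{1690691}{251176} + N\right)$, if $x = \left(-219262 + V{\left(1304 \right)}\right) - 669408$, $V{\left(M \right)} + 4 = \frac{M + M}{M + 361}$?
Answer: $\frac{196955200841203}{418208040} \approx 4.7095 \cdot 10^{5}$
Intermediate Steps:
$V{\left(M \right)} = -4 + \frac{2 M}{361 + M}$ ($V{\left(M \right)} = -4 + \frac{M + M}{M + 361} = -4 + \frac{2 M}{361 + M}$)
$N = 1359616$
$x = - \frac{1479639602}{1665}$ ($x = \left(-219262 + \frac{2 \left(-722 - 1304\right)}{361 + 1304}\right) - 669408 = \left(-219262 + \frac{2 \left(-722 - 1304\right)}{1665}\right) - 669408 = \left(-219262 + 2 \cdot \frac{1}{1665} \left(-2026\right)\right) - 669408 = \left(-219262 - \frac{4052}{1665}\right) - 669408 = - \frac{365075282}{1665} - 669408 = - \frac{1479639602}{1665} \approx -8.8867 \cdot 10^{5}$)
$x + \left(\frac{1690691}{251176} + N\right) = - \frac{1479639602}{1665} + \left(\frac{1690691}{251176} + 1359616\right) = - \frac{1479639602}{1665} + \frac{341504599107}{251176} = \frac{196955200841203}{418208040}$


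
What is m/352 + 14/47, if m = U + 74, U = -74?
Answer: 14/47 ≈ 0.29787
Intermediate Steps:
m = 0 (m = -74 + 74 = 0)
m/352 + 14/47 = 0/352 + 14/47 = 0*(1/352) + 14*(1/47) = 0 + 14/47 = 14/47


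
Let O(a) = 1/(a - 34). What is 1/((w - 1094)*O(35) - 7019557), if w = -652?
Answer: -1/7021303 ≈ -1.4242e-7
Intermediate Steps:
O(a) = 1/(-34 + a)
1/((w - 1094)*O(35) - 7019557) = 1/((-652 - 1094)/(-34 + 35) - 7019557) = 1/(-1746/1 - 7019557) = 1/(-1746*1 - 7019557) = 1/(-1746 - 7019557) = 1/(-7021303) = -1/7021303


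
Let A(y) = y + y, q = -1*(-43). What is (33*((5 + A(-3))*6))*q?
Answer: -8514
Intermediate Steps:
q = 43
A(y) = 2*y
(33*((5 + A(-3))*6))*q = (33*((5 + 2*(-3))*6))*43 = (33*((5 - 6)*6))*43 = (33*(-1*6))*43 = (33*(-6))*43 = -198*43 = -8514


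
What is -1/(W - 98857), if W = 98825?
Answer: 1/32 ≈ 0.031250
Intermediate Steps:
-1/(W - 98857) = -1/(98825 - 98857) = -1/(-32) = -1*(-1/32) = 1/32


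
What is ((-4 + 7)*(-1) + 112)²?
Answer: 11881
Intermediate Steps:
((-4 + 7)*(-1) + 112)² = (3*(-1) + 112)² = (-3 + 112)² = 109² = 11881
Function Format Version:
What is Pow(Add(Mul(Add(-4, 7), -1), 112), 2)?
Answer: 11881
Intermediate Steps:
Pow(Add(Mul(Add(-4, 7), -1), 112), 2) = Pow(Add(Mul(3, -1), 112), 2) = Pow(Add(-3, 112), 2) = Pow(109, 2) = 11881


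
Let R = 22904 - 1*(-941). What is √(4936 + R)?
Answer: √28781 ≈ 169.65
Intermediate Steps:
R = 23845 (R = 22904 + 941 = 23845)
√(4936 + R) = √(4936 + 23845) = √28781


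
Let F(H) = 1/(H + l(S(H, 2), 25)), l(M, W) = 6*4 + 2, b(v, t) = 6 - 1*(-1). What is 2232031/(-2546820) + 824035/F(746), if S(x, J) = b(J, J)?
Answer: 1620172325804369/2546820 ≈ 6.3615e+8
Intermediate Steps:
b(v, t) = 7 (b(v, t) = 6 + 1 = 7)
S(x, J) = 7
l(M, W) = 26 (l(M, W) = 24 + 2 = 26)
F(H) = 1/(26 + H) (F(H) = 1/(H + 26) = 1/(26 + H))
2232031/(-2546820) + 824035/F(746) = 2232031/(-2546820) + 824035/(1/(26 + 746)) = 2232031*(-1/2546820) + 824035/(1/772) = -2232031/2546820 + 824035/(1/772) = -2232031/2546820 + 824035*772 = -2232031/2546820 + 636155020 = 1620172325804369/2546820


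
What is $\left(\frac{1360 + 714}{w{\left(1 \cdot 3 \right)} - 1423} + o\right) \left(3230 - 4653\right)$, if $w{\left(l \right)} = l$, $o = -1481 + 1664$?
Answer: $- \frac{183414739}{710} \approx -2.5833 \cdot 10^{5}$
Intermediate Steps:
$o = 183$
$\left(\frac{1360 + 714}{w{\left(1 \cdot 3 \right)} - 1423} + o\right) \left(3230 - 4653\right) = \left(\frac{1360 + 714}{1 \cdot 3 - 1423} + 183\right) \left(3230 - 4653\right) = \left(\frac{2074}{3 - 1423} + 183\right) \left(-1423\right) = \left(\frac{2074}{-1420} + 183\right) \left(-1423\right) = \left(2074 \left(- \frac{1}{1420}\right) + 183\right) \left(-1423\right) = \left(- \frac{1037}{710} + 183\right) \left(-1423\right) = \frac{128893}{710} \left(-1423\right) = - \frac{183414739}{710}$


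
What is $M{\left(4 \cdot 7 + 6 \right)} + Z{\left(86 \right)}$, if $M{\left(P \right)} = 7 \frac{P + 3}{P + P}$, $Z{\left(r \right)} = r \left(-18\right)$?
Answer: $- \frac{105005}{68} \approx -1544.2$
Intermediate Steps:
$Z{\left(r \right)} = - 18 r$
$M{\left(P \right)} = \frac{7 \left(3 + P\right)}{2 P}$ ($M{\left(P \right)} = 7 \frac{3 + P}{2 P} = \frac{7 \left(3 + P\right)}{2 P}$)
$M{\left(4 \cdot 7 + 6 \right)} + Z{\left(86 \right)} = \frac{7 \left(3 + \left(4 \cdot 7 + 6\right)\right)}{2 \left(4 \cdot 7 + 6\right)} - 1548 = \frac{7 \left(3 + \left(28 + 6\right)\right)}{2 \left(28 + 6\right)} - 1548 = \frac{7 \left(3 + 34\right)}{2 \cdot 34} - 1548 = \frac{7}{2} \cdot \frac{1}{34} \cdot 37 - 1548 = \frac{259}{68} - 1548 = - \frac{105005}{68}$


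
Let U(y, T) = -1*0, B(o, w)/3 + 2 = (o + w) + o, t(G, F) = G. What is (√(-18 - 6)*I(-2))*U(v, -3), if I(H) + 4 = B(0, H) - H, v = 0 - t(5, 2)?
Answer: 0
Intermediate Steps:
B(o, w) = -6 + 3*w + 6*o (B(o, w) = -6 + 3*((o + w) + o) = -6 + 3*(w + 2*o) = -6 + (3*w + 6*o) = -6 + 3*w + 6*o)
v = -5 (v = 0 - 1*5 = 0 - 5 = -5)
U(y, T) = 0
I(H) = -10 + 2*H (I(H) = -4 + ((-6 + 3*H + 6*0) - H) = -4 + ((-6 + 3*H + 0) - H) = -4 + ((-6 + 3*H) - H) = -4 + (-6 + 2*H) = -10 + 2*H)
(√(-18 - 6)*I(-2))*U(v, -3) = (√(-18 - 6)*(-10 + 2*(-2)))*0 = (√(-24)*(-10 - 4))*0 = ((2*I*√6)*(-14))*0 = -28*I*√6*0 = 0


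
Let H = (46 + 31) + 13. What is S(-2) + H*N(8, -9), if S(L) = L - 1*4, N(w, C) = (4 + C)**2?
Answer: 2244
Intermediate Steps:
S(L) = -4 + L (S(L) = L - 4 = -4 + L)
H = 90 (H = 77 + 13 = 90)
S(-2) + H*N(8, -9) = (-4 - 2) + 90*(4 - 9)**2 = -6 + 90*(-5)**2 = -6 + 90*25 = -6 + 2250 = 2244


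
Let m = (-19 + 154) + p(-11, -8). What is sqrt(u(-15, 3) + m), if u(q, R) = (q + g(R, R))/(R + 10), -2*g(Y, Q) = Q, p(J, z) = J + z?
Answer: sqrt(77558)/26 ≈ 10.711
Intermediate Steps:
g(Y, Q) = -Q/2
u(q, R) = (q - R/2)/(10 + R) (u(q, R) = (q - R/2)/(R + 10) = (q - R/2)/(10 + R))
m = 116 (m = (-19 + 154) + (-11 - 8) = 135 - 19 = 116)
sqrt(u(-15, 3) + m) = sqrt((-15 - 1/2*3)/(10 + 3) + 116) = sqrt((-15 - 3/2)/13 + 116) = sqrt((1/13)*(-33/2) + 116) = sqrt(-33/26 + 116) = sqrt(2983/26) = sqrt(77558)/26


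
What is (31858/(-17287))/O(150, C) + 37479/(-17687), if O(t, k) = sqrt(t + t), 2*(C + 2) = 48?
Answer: -37479/17687 - 15929*sqrt(3)/259305 ≈ -2.2254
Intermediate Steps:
C = 22 (C = -2 + (1/2)*48 = -2 + 24 = 22)
O(t, k) = sqrt(2)*sqrt(t) (O(t, k) = sqrt(2*t) = sqrt(2)*sqrt(t))
(31858/(-17287))/O(150, C) + 37479/(-17687) = (31858/(-17287))/((sqrt(2)*sqrt(150))) + 37479/(-17687) = (31858*(-1/17287))/((sqrt(2)*(5*sqrt(6)))) + 37479*(-1/17687) = -31858*sqrt(3)/30/17287 - 37479/17687 = -15929*sqrt(3)/259305 - 37479/17687 = -37479/17687 - 15929*sqrt(3)/259305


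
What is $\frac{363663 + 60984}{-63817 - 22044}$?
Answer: $- \frac{424647}{85861} \approx -4.9457$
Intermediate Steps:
$\frac{363663 + 60984}{-63817 - 22044} = \frac{424647}{-85861} = 424647 \left(- \frac{1}{85861}\right) = - \frac{424647}{85861}$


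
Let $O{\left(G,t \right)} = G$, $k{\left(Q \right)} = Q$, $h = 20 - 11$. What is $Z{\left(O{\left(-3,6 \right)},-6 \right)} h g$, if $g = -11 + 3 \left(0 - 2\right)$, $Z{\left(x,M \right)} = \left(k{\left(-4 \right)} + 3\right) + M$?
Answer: $1071$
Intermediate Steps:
$h = 9$
$Z{\left(x,M \right)} = -1 + M$ ($Z{\left(x,M \right)} = \left(-4 + 3\right) + M = -1 + M$)
$g = -17$ ($g = -11 + 3 \left(-2\right) = -11 - 6 = -17$)
$Z{\left(O{\left(-3,6 \right)},-6 \right)} h g = \left(-1 - 6\right) 9 \left(-17\right) = \left(-7\right) 9 \left(-17\right) = \left(-63\right) \left(-17\right) = 1071$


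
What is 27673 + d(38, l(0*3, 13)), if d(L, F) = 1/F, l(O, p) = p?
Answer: 359750/13 ≈ 27673.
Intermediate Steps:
27673 + d(38, l(0*3, 13)) = 27673 + 1/13 = 359750/13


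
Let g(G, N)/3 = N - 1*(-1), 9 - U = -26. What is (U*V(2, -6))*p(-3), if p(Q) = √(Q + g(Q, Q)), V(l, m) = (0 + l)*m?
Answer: -1260*I ≈ -1260.0*I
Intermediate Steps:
V(l, m) = l*m
U = 35 (U = 9 - 1*(-26) = 9 + 26 = 35)
g(G, N) = 3 + 3*N (g(G, N) = 3*(N - 1*(-1)) = 3*(N + 1) = 3*(1 + N) = 3 + 3*N)
p(Q) = √(3 + 4*Q) (p(Q) = √(Q + (3 + 3*Q)) = √(3 + 4*Q))
(U*V(2, -6))*p(-3) = (35*(2*(-6)))*√(3 + 4*(-3)) = (35*(-12))*√(3 - 12) = -1260*I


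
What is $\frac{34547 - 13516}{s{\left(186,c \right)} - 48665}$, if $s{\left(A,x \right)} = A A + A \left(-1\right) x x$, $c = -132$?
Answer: $- \frac{21031}{3254933} \approx -0.0064613$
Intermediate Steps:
$s{\left(A,x \right)} = A^{2} - A x^{2}$ ($s{\left(A,x \right)} = A^{2} + - A x x = A^{2} - A x^{2}$)
$\frac{34547 - 13516}{s{\left(186,c \right)} - 48665} = \frac{34547 - 13516}{186 \left(186 - \left(-132\right)^{2}\right) - 48665} = \frac{21031}{186 \left(186 - 17424\right) - 48665} = \frac{21031}{186 \left(-17238\right) - 48665} = \frac{21031}{-3206268 - 48665} = \frac{21031}{-3254933} = 21031 \left(- \frac{1}{3254933}\right) = - \frac{21031}{3254933}$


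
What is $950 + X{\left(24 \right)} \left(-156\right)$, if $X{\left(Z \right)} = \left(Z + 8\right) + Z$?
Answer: $-7786$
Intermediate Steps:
$X{\left(Z \right)} = 8 + 2 Z$ ($X{\left(Z \right)} = \left(8 + Z\right) + Z = 8 + 2 Z$)
$950 + X{\left(24 \right)} \left(-156\right) = 950 + \left(8 + 2 \cdot 24\right) \left(-156\right) = 950 + \left(8 + 48\right) \left(-156\right) = 950 + 56 \left(-156\right) = 950 - 8736 = -7786$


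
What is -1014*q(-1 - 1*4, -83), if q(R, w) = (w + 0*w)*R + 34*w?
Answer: 2440698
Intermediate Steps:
q(R, w) = 34*w + R*w (q(R, w) = (w + 0)*R + 34*w = w*R + 34*w = R*w + 34*w = 34*w + R*w)
-1014*q(-1 - 1*4, -83) = -(-84162)*(34 + (-1 - 1*4)) = -(-84162)*(34 + (-1 - 4)) = -(-84162)*(34 - 5) = -(-84162)*29 = -1014*(-2407) = 2440698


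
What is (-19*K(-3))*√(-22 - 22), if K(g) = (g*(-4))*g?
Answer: 1368*I*√11 ≈ 4537.1*I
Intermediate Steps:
K(g) = -4*g² (K(g) = (-4*g)*g = -4*g²)
(-19*K(-3))*√(-22 - 22) = (-(-76)*(-3)²)*√(-22 - 22) = (-(-76)*9)*√(-44) = (-19*(-36))*(2*I*√11) = 684*(2*I*√11) = 1368*I*√11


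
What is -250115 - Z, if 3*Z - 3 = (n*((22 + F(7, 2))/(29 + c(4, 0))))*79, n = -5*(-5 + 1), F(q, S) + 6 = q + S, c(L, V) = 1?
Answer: -2254994/9 ≈ -2.5056e+5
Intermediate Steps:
F(q, S) = -6 + S + q (F(q, S) = -6 + (q + S) = -6 + (S + q) = -6 + S + q)
n = 20 (n = -5*(-4) = 20)
Z = 3959/9 (Z = 1 + ((20*((22 + (-6 + 2 + 7))/(29 + 1)))*79)/3 = 1 + ((20*((22 + 3)/30))*79)/3 = 1 + ((20*(25*(1/30)))*79)/3 = 1 + ((20*(5/6))*79)/3 = 1 + ((50/3)*79)/3 = 1 + (1/3)*(3950/3) = 1 + 3950/9 = 3959/9 ≈ 439.89)
-250115 - Z = -250115 - 1*3959/9 = -250115 - 3959/9 = -2254994/9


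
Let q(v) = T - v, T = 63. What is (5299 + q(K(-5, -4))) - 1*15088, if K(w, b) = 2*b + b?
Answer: -9714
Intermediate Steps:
K(w, b) = 3*b
q(v) = 63 - v
(5299 + q(K(-5, -4))) - 1*15088 = (5299 + (63 - 3*(-4))) - 1*15088 = (5299 + (63 - 1*(-12))) - 15088 = (5299 + (63 + 12)) - 15088 = (5299 + 75) - 15088 = 5374 - 15088 = -9714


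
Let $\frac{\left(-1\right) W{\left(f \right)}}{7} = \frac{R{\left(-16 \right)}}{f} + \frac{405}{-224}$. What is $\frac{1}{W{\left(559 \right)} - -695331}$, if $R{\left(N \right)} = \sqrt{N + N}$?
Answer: $\frac{222496441393824}{154711489061397031961} + \frac{16027648 i \sqrt{2}}{154711489061397031961} \approx 1.4381 \cdot 10^{-6} + 1.4651 \cdot 10^{-13} i$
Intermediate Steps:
$R{\left(N \right)} = \sqrt{2} \sqrt{N}$ ($R{\left(N \right)} = \sqrt{2 N} = \sqrt{2} \sqrt{N}$)
$W{\left(f \right)} = \frac{405}{32} - \frac{28 i \sqrt{2}}{f}$ ($W{\left(f \right)} = - 7 \left(\frac{\sqrt{2} \sqrt{-16}}{f} + \frac{405}{-224}\right) = - 7 \left(\frac{\sqrt{2} \cdot 4 i}{f} + 405 \left(- \frac{1}{224}\right)\right) = - 7 \left(\frac{4 i \sqrt{2}}{f} - \frac{405}{224}\right) = - 7 \left(- \frac{405}{224} + \frac{4 i \sqrt{2}}{f}\right) = \frac{405}{32} - \frac{28 i \sqrt{2}}{f}$)
$\frac{1}{W{\left(559 \right)} - -695331} = \frac{1}{\left(\frac{405}{32} - \frac{28 i \sqrt{2}}{559}\right) - -695331} = \frac{1}{\left(\frac{405}{32} - 28 i \sqrt{2} \cdot \frac{1}{559}\right) + 695331} = \frac{1}{\left(\frac{405}{32} - \frac{28 i \sqrt{2}}{559}\right) + 695331} = \frac{1}{\frac{22250997}{32} - \frac{28 i \sqrt{2}}{559}}$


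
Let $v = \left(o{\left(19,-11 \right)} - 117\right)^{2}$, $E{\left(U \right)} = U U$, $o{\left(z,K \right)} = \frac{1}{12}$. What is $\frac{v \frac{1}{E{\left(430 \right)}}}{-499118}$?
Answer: $- \frac{1968409}{13289316220800} \approx -1.4812 \cdot 10^{-7}$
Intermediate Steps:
$o{\left(z,K \right)} = \frac{1}{12}$
$E{\left(U \right)} = U^{2}$
$v = \frac{1968409}{144}$ ($v = \left(\frac{1}{12} - 117\right)^{2} = \left(- \frac{1403}{12}\right)^{2} = \frac{1968409}{144} \approx 13670.0$)
$\frac{v \frac{1}{E{\left(430 \right)}}}{-499118} = \frac{\frac{1968409}{144} \frac{1}{430^{2}}}{-499118} = \frac{1968409}{144 \cdot 184900} \left(- \frac{1}{499118}\right) = \frac{1968409}{144} \cdot \frac{1}{184900} \left(- \frac{1}{499118}\right) = \frac{1968409}{26625600} \left(- \frac{1}{499118}\right) = - \frac{1968409}{13289316220800}$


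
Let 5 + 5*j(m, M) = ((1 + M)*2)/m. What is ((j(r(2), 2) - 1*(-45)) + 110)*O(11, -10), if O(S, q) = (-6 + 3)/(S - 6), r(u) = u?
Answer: -2319/25 ≈ -92.760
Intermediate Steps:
O(S, q) = -3/(-6 + S)
j(m, M) = -1 + (2 + 2*M)/(5*m) (j(m, M) = -1 + (((1 + M)*2)/m)/5 = -1 + ((2 + 2*M)/m)/5 = -1 + (2 + 2*M)/(5*m))
((j(r(2), 2) - 1*(-45)) + 110)*O(11, -10) = (((1/5)*(2 - 5*2 + 2*2)/2 - 1*(-45)) + 110)*(-3/(-6 + 11)) = (((1/5)*(1/2)*(2 - 10 + 4) + 45) + 110)*(-3/5) = (((1/5)*(1/2)*(-4) + 45) + 110)*(-3*1/5) = ((-2/5 + 45) + 110)*(-3/5) = (223/5 + 110)*(-3/5) = (773/5)*(-3/5) = -2319/25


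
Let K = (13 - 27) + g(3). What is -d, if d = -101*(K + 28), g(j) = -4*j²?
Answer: -2222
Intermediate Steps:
K = -50 (K = (13 - 27) - 4*3² = -14 - 4*9 = -14 - 36 = -50)
d = 2222 (d = -101*(-50 + 28) = -101*(-22) = 2222)
-d = -1*2222 = -2222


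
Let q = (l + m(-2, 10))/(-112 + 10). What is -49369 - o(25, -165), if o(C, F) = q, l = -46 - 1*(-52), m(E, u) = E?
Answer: -2517817/51 ≈ -49369.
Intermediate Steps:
l = 6 (l = -46 + 52 = 6)
q = -2/51 (q = (6 - 2)/(-112 + 10) = 4/(-102) = 4*(-1/102) = -2/51 ≈ -0.039216)
o(C, F) = -2/51
-49369 - o(25, -165) = -49369 - 1*(-2/51) = -49369 + 2/51 = -2517817/51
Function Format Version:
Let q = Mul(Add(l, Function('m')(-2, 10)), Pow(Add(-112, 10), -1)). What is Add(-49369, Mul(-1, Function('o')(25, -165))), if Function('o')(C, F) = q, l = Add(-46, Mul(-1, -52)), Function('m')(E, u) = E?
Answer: Rational(-2517817, 51) ≈ -49369.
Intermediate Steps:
l = 6 (l = Add(-46, 52) = 6)
q = Rational(-2, 51) (q = Mul(Add(6, -2), Pow(Add(-112, 10), -1)) = Mul(4, Pow(-102, -1)) = Mul(4, Rational(-1, 102)) = Rational(-2, 51) ≈ -0.039216)
Function('o')(C, F) = Rational(-2, 51)
Add(-49369, Mul(-1, Function('o')(25, -165))) = Add(-49369, Mul(-1, Rational(-2, 51))) = Add(-49369, Rational(2, 51)) = Rational(-2517817, 51)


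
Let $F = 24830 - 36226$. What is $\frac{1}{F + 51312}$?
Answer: $\frac{1}{39916} \approx 2.5053 \cdot 10^{-5}$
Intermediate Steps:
$F = -11396$
$\frac{1}{F + 51312} = \frac{1}{-11396 + 51312} = \frac{1}{39916}$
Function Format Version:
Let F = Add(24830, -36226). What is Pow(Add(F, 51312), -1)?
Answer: Rational(1, 39916) ≈ 2.5053e-5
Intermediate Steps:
F = -11396
Pow(Add(F, 51312), -1) = Pow(Add(-11396, 51312), -1) = Pow(39916, -1) = Rational(1, 39916)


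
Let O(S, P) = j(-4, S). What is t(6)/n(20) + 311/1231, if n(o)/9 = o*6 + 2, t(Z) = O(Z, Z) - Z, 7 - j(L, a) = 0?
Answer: 342709/1351638 ≈ 0.25355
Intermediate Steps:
j(L, a) = 7 (j(L, a) = 7 - 1*0 = 7 + 0 = 7)
O(S, P) = 7
t(Z) = 7 - Z
n(o) = 18 + 54*o (n(o) = 9*(o*6 + 2) = 9*(6*o + 2) = 9*(2 + 6*o) = 18 + 54*o)
t(6)/n(20) + 311/1231 = (7 - 1*6)/(18 + 54*20) + 311/1231 = (7 - 6)/(18 + 1080) + 311*(1/1231) = 1/1098 + 311/1231 = 342709/1351638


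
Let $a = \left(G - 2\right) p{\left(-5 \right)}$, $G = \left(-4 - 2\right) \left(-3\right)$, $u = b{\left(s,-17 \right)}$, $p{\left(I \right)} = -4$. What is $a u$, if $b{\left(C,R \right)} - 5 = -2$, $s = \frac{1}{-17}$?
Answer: $-192$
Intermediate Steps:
$s = - \frac{1}{17} \approx -0.058824$
$b{\left(C,R \right)} = 3$ ($b{\left(C,R \right)} = 5 - 2 = 3$)
$u = 3$
$G = 18$ ($G = \left(-6\right) \left(-3\right) = 18$)
$a = -64$ ($a = \left(18 - 2\right) \left(-4\right) = 16 \left(-4\right) = -64$)
$a u = \left(-64\right) 3 = -192$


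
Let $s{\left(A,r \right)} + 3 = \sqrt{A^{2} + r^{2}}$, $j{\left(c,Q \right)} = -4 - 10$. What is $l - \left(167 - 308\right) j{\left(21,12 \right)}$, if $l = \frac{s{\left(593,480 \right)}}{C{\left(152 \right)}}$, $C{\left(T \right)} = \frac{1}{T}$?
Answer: $-2430 + 152 \sqrt{582049} \approx 1.1353 \cdot 10^{5}$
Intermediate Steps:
$j{\left(c,Q \right)} = -14$
$s{\left(A,r \right)} = -3 + \sqrt{A^{2} + r^{2}}$
$l = -456 + 152 \sqrt{582049}$ ($l = \frac{-3 + \sqrt{593^{2} + 480^{2}}}{\frac{1}{152}} = \left(-3 + \sqrt{351649 + 230400}\right) \frac{1}{\frac{1}{152}} = \left(-3 + \sqrt{582049}\right) 152 = -456 + 152 \sqrt{582049} \approx 1.1551 \cdot 10^{5}$)
$l - \left(167 - 308\right) j{\left(21,12 \right)} = \left(-456 + 152 \sqrt{582049}\right) - \left(167 - 308\right) \left(-14\right) = \left(-456 + 152 \sqrt{582049}\right) - \left(-141\right) \left(-14\right) = \left(-456 + 152 \sqrt{582049}\right) - 1974 = -2430 + 152 \sqrt{582049}$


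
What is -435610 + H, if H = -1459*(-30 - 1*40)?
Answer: -333480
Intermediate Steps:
H = 102130 (H = -1459*(-30 - 40) = -1459*(-70) = 102130)
-435610 + H = -435610 + 102130 = -333480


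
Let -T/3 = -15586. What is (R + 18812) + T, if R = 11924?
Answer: 77494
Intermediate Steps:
T = 46758 (T = -3*(-15586) = 46758)
(R + 18812) + T = (11924 + 18812) + 46758 = 30736 + 46758 = 77494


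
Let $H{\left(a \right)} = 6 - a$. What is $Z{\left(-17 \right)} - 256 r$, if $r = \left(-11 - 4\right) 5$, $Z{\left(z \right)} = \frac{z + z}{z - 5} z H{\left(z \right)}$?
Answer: $\frac{204553}{11} \approx 18596.0$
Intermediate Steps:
$Z{\left(z \right)} = \frac{2 z^{2} \left(6 - z\right)}{-5 + z}$ ($Z{\left(z \right)} = \frac{z + z}{z - 5} z \left(6 - z\right) = \frac{2 z}{-5 + z} z \left(6 - z\right) = \frac{2 z^{2}}{-5 + z} \left(6 - z\right) = \frac{2 z^{2} \left(6 - z\right)}{-5 + z}$)
$r = -75$ ($r = \left(-15\right) 5 = -75$)
$Z{\left(-17 \right)} - 256 r = \frac{2 \left(-17\right)^{2} \left(6 - -17\right)}{-5 - 17} - -19200 = 2 \cdot 289 \frac{1}{-22} \left(6 + 17\right) + 19200 = 2 \cdot 289 \left(- \frac{1}{22}\right) 23 + 19200 = - \frac{6647}{11} + 19200 = \frac{204553}{11}$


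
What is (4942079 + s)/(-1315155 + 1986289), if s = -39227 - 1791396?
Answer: 1555728/335567 ≈ 4.6361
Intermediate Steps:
s = -1830623
(4942079 + s)/(-1315155 + 1986289) = (4942079 - 1830623)/(-1315155 + 1986289) = 3111456/671134 = 3111456*(1/671134) = 1555728/335567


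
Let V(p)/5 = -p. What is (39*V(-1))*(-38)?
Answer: -7410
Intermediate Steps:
V(p) = -5*p (V(p) = 5*(-p) = -5*p)
(39*V(-1))*(-38) = (39*(-5*(-1)))*(-38) = (39*5)*(-38) = 195*(-38) = -7410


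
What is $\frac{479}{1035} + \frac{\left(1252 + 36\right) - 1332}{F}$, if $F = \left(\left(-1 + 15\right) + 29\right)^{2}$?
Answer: $\frac{840131}{1913715} \approx 0.43901$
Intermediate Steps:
$F = 1849$ ($F = \left(14 + 29\right)^{2} = 43^{2} = 1849$)
$\frac{479}{1035} + \frac{\left(1252 + 36\right) - 1332}{F} = \frac{479}{1035} + \frac{\left(1252 + 36\right) - 1332}{1849} = 479 \cdot \frac{1}{1035} + \left(1288 - 1332\right) \frac{1}{1849} = \frac{479}{1035} - \frac{44}{1849} = \frac{840131}{1913715}$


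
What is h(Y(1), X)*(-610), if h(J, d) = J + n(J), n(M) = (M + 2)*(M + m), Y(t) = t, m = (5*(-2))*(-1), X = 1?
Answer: -20740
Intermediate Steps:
m = 10 (m = -10*(-1) = 10)
n(M) = (2 + M)*(10 + M) (n(M) = (M + 2)*(M + 10) = (2 + M)*(10 + M))
h(J, d) = 20 + J**2 + 13*J (h(J, d) = J + (20 + J**2 + 12*J) = 20 + J**2 + 13*J)
h(Y(1), X)*(-610) = (20 + 1**2 + 13*1)*(-610) = (20 + 1 + 13)*(-610) = 34*(-610) = -20740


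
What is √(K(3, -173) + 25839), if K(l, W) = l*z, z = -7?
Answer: √25818 ≈ 160.68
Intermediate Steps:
K(l, W) = -7*l (K(l, W) = l*(-7) = -7*l)
√(K(3, -173) + 25839) = √(-7*3 + 25839) = √(-21 + 25839) = √25818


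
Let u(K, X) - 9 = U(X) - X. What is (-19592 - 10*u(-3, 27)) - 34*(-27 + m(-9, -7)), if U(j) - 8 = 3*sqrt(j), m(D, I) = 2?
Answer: -18642 - 90*sqrt(3) ≈ -18798.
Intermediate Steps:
U(j) = 8 + 3*sqrt(j)
u(K, X) = 17 - X + 3*sqrt(X) (u(K, X) = 9 + ((8 + 3*sqrt(X)) - X) = 9 + (8 - X + 3*sqrt(X)) = 17 - X + 3*sqrt(X))
(-19592 - 10*u(-3, 27)) - 34*(-27 + m(-9, -7)) = (-19592 - 10*(17 - 1*27 + 3*sqrt(27))) - 34*(-27 + 2) = (-19592 - 10*(17 - 27 + 3*(3*sqrt(3)))) - 34*(-25) = (-19592 - 10*(17 - 27 + 9*sqrt(3))) + 850 = (-19592 - 10*(-10 + 9*sqrt(3))) + 850 = (-19592 + (100 - 90*sqrt(3))) + 850 = (-19492 - 90*sqrt(3)) + 850 = -18642 - 90*sqrt(3)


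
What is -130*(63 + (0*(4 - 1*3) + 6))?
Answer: -8970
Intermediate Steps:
-130*(63 + (0*(4 - 1*3) + 6)) = -130*(63 + (0*(4 - 3) + 6)) = -130*(63 + (0*1 + 6)) = -130*(63 + (0 + 6)) = -130*(63 + 6) = -130*69 = -8970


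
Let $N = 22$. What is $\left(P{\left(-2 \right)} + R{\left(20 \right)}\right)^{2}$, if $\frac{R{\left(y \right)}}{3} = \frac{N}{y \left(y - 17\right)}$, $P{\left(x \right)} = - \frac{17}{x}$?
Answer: $\frac{2304}{25} \approx 92.16$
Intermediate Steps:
$R{\left(y \right)} = \frac{66}{y \left(-17 + y\right)}$ ($R{\left(y \right)} = 3 \frac{22}{y \left(y - 17\right)} = 3 \frac{22}{y \left(-17 + y\right)} = \frac{66}{y \left(-17 + y\right)}$)
$\left(P{\left(-2 \right)} + R{\left(20 \right)}\right)^{2} = \left(- \frac{17}{-2} + \frac{66}{20 \left(-17 + 20\right)}\right)^{2} = \left(\left(-17\right) \left(- \frac{1}{2}\right) + 66 \cdot \frac{1}{20} \cdot \frac{1}{3}\right)^{2} = \left(\frac{17}{2} + 66 \cdot \frac{1}{20} \cdot \frac{1}{3}\right)^{2} = \left(\frac{17}{2} + \frac{11}{10}\right)^{2} = \left(\frac{48}{5}\right)^{2} = \frac{2304}{25}$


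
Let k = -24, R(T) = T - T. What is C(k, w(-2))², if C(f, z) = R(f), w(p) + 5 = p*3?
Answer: 0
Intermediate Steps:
w(p) = -5 + 3*p (w(p) = -5 + p*3 = -5 + 3*p)
R(T) = 0
C(f, z) = 0
C(k, w(-2))² = 0² = 0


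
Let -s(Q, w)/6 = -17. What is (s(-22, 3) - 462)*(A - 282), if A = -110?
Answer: 141120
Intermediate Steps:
s(Q, w) = 102 (s(Q, w) = -6*(-17) = 102)
(s(-22, 3) - 462)*(A - 282) = (102 - 462)*(-110 - 282) = -360*(-392) = 141120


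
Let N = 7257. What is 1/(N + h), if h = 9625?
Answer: 1/16882 ≈ 5.9235e-5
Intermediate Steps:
1/(N + h) = 1/(7257 + 9625) = 1/16882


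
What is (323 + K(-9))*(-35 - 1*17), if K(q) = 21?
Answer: -17888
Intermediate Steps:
(323 + K(-9))*(-35 - 1*17) = (323 + 21)*(-35 - 1*17) = 344*(-35 - 17) = 344*(-52) = -17888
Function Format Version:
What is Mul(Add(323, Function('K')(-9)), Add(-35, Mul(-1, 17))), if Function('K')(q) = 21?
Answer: -17888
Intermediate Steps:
Mul(Add(323, Function('K')(-9)), Add(-35, Mul(-1, 17))) = Mul(Add(323, 21), Add(-35, Mul(-1, 17))) = Mul(344, Add(-35, -17)) = Mul(344, -52) = -17888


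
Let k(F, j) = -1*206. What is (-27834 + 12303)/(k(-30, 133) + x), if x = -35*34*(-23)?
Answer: -15531/27164 ≈ -0.57175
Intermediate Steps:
k(F, j) = -206
x = 27370 (x = -1190*(-23) = 27370)
(-27834 + 12303)/(k(-30, 133) + x) = (-27834 + 12303)/(-206 + 27370) = -15531/27164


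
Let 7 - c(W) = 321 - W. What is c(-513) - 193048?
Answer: -193875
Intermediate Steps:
c(W) = -314 + W (c(W) = 7 - (321 - W) = 7 + (-321 + W) = -314 + W)
c(-513) - 193048 = (-314 - 513) - 193048 = -827 - 193048 = -193875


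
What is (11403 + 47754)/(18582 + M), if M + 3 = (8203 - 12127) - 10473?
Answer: 19719/1394 ≈ 14.146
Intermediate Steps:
M = -14400 (M = -3 + ((8203 - 12127) - 10473) = -3 + (-3924 - 10473) = -3 - 14397 = -14400)
(11403 + 47754)/(18582 + M) = (11403 + 47754)/(18582 - 14400) = 59157/4182 = 59157*(1/4182) = 19719/1394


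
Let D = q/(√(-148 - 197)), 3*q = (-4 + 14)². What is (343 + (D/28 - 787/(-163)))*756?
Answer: 42862176/163 - 60*I*√345/23 ≈ 2.6296e+5 - 48.454*I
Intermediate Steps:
q = 100/3 (q = (-4 + 14)²/3 = (⅓)*10² = (⅓)*100 = 100/3 ≈ 33.333)
D = -20*I*√345/207 (D = 100/(3*(√(-148 - 197))) = 100/(3*(√(-345))) = 100/(3*((I*√345))) = 100*(-I*√345/345)/3 = -20*I*√345/207 ≈ -1.7946*I)
(343 + (D/28 - 787/(-163)))*756 = (343 + (-20*I*√345/207/28 - 787/(-163)))*756 = (343 + (-20*I*√345/207*(1/28) - 787*(-1/163)))*756 = (343 + (-5*I*√345/1449 + 787/163))*756 = (343 + (787/163 - 5*I*√345/1449))*756 = (56696/163 - 5*I*√345/1449)*756 = 42862176/163 - 60*I*√345/23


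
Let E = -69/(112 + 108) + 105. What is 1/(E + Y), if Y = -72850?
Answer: -220/16003969 ≈ -1.3747e-5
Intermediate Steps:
E = 23031/220 (E = -69/220 + 105 = 23031/220 ≈ 104.69)
1/(E + Y) = 1/(23031/220 - 72850) = 1/(-16003969/220) = -220/16003969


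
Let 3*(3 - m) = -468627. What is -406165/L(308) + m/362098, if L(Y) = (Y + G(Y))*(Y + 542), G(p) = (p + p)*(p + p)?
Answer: 457073348533/1062591064920 ≈ 0.43015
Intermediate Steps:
m = 156212 (m = 3 - ⅓*(-468627) = 3 + 156209 = 156212)
G(p) = 4*p² (G(p) = (2*p)*(2*p) = 4*p²)
L(Y) = (542 + Y)*(Y + 4*Y²) (L(Y) = (Y + 4*Y²)*(Y + 542) = (Y + 4*Y²)*(542 + Y) = (542 + Y)*(Y + 4*Y²))
-406165/L(308) + m/362098 = -406165*1/(308*(542 + 4*308² + 2169*308)) + 156212/362098 = -406165*1/(308*(542 + 4*94864 + 668052)) + 156212*(1/362098) = -406165*1/(308*(542 + 379456 + 668052)) + 78106/181049 = -406165/(308*1048050) + 78106/181049 = -406165/322799400 + 78106/181049 = -406165*1/322799400 + 78106/181049 = -81233/64559880 + 78106/181049 = 457073348533/1062591064920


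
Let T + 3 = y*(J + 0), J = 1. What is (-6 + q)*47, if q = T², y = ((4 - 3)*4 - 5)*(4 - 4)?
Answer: 141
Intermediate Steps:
y = 0 (y = (1*4 - 5)*0 = (4 - 5)*0 = -1*0 = 0)
T = -3 (T = -3 + 0*(1 + 0) = -3 + 0*1 = -3 + 0 = -3)
q = 9 (q = (-3)² = 9)
(-6 + q)*47 = (-6 + 9)*47 = 3*47 = 141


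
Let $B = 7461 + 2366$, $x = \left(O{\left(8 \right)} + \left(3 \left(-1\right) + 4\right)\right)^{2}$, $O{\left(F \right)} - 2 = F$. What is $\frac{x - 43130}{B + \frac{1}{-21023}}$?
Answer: $- \frac{904178207}{206593020} \approx -4.3766$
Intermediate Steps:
$O{\left(F \right)} = 2 + F$
$x = 121$ ($x = \left(\left(2 + 8\right) + \left(3 \left(-1\right) + 4\right)\right)^{2} = \left(10 + \left(-3 + 4\right)\right)^{2} = \left(10 + 1\right)^{2} = 11^{2} = 121$)
$B = 9827$
$\frac{x - 43130}{B + \frac{1}{-21023}} = \frac{121 - 43130}{9827 + \frac{1}{-21023}} = - \frac{43009}{9827 - \frac{1}{21023}} = - \frac{43009}{\frac{206593020}{21023}} = \left(-43009\right) \frac{21023}{206593020} = - \frac{904178207}{206593020}$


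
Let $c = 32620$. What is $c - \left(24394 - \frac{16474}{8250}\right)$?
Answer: $\frac{33940487}{4125} \approx 8228.0$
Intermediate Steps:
$c - \left(24394 - \frac{16474}{8250}\right) = 32620 - \left(24394 - \frac{16474}{8250}\right) = 32620 + \left(-24394 + 16474 \cdot \frac{1}{8250}\right) = 32620 + \left(-24394 + \frac{8237}{4125}\right) = 32620 - \frac{100617013}{4125} = \frac{33940487}{4125}$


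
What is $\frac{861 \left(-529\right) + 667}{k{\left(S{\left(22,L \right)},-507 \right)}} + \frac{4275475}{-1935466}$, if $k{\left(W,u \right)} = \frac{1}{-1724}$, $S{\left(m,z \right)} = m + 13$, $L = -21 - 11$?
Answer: $\frac{1517557560254493}{1935466} \approx 7.8408 \cdot 10^{8}$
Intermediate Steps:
$L = -32$
$S{\left(m,z \right)} = 13 + m$
$k{\left(W,u \right)} = - \frac{1}{1724}$
$\frac{861 \left(-529\right) + 667}{k{\left(S{\left(22,L \right)},-507 \right)}} + \frac{4275475}{-1935466} = \frac{861 \left(-529\right) + 667}{- \frac{1}{1724}} + \frac{4275475}{-1935466} = \left(-455469 + 667\right) \left(-1724\right) + 4275475 \left(- \frac{1}{1935466}\right) = \left(-454802\right) \left(-1724\right) - \frac{4275475}{1935466} = 784078648 - \frac{4275475}{1935466} = \frac{1517557560254493}{1935466}$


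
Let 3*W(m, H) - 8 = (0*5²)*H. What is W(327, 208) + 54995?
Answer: 164993/3 ≈ 54998.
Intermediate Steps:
W(m, H) = 8/3 (W(m, H) = 8/3 + ((0*5²)*H)/3 = 8/3 + ((0*25)*H)/3 = 8/3 + (0*H)/3 = 8/3 + (⅓)*0 = 8/3 + 0 = 8/3)
W(327, 208) + 54995 = 8/3 + 54995 = 164993/3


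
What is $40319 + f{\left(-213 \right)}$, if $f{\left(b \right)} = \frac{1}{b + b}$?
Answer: $\frac{17175893}{426} \approx 40319.0$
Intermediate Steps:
$f{\left(b \right)} = \frac{1}{2 b}$
$40319 + f{\left(-213 \right)} = 40319 + \frac{1}{2 \left(-213\right)} = 40319 + \frac{1}{2} \left(- \frac{1}{213}\right) = 40319 - \frac{1}{426} = \frac{17175893}{426}$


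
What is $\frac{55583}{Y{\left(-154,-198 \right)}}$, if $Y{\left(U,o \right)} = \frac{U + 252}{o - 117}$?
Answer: $- \frac{2501235}{14} \approx -1.7866 \cdot 10^{5}$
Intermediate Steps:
$Y{\left(U,o \right)} = \frac{252 + U}{-117 + o}$
$\frac{55583}{Y{\left(-154,-198 \right)}} = \frac{55583}{\frac{1}{-117 - 198} \left(252 - 154\right)} = \frac{55583}{\frac{1}{-315} \cdot 98} = \frac{55583}{\left(- \frac{1}{315}\right) 98} = \frac{55583}{- \frac{14}{45}} = 55583 \left(- \frac{45}{14}\right) = - \frac{2501235}{14}$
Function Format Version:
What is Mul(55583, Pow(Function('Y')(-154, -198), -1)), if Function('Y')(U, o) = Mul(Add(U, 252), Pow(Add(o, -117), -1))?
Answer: Rational(-2501235, 14) ≈ -1.7866e+5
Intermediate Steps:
Function('Y')(U, o) = Mul(Pow(Add(-117, o), -1), Add(252, U)) (Function('Y')(U, o) = Mul(Add(252, U), Pow(Add(-117, o), -1)) = Mul(Pow(Add(-117, o), -1), Add(252, U)))
Mul(55583, Pow(Function('Y')(-154, -198), -1)) = Mul(55583, Pow(Mul(Pow(Add(-117, -198), -1), Add(252, -154)), -1)) = Mul(55583, Pow(Mul(Pow(-315, -1), 98), -1)) = Mul(55583, Pow(Mul(Rational(-1, 315), 98), -1)) = Mul(55583, Pow(Rational(-14, 45), -1)) = Mul(55583, Rational(-45, 14)) = Rational(-2501235, 14)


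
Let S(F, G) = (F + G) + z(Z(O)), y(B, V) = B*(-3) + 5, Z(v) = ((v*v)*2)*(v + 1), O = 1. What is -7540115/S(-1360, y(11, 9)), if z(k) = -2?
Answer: 1508023/278 ≈ 5424.5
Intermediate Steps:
Z(v) = 2*v²*(1 + v) (Z(v) = (v²*2)*(1 + v) = (2*v²)*(1 + v) = 2*v²*(1 + v))
y(B, V) = 5 - 3*B (y(B, V) = -3*B + 5 = 5 - 3*B)
S(F, G) = -2 + F + G (S(F, G) = (F + G) - 2 = -2 + F + G)
-7540115/S(-1360, y(11, 9)) = -7540115/(-2 - 1360 + (5 - 3*11)) = -7540115/(-2 - 1360 + (5 - 33)) = -7540115/(-2 - 1360 - 28) = -7540115/(-1390) = -7540115*(-1/1390) = 1508023/278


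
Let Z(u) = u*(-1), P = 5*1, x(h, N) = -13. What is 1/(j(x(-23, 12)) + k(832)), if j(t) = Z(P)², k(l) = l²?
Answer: 1/692249 ≈ 1.4446e-6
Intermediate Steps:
P = 5
Z(u) = -u
j(t) = 25 (j(t) = (-1*5)² = (-5)² = 25)
1/(j(x(-23, 12)) + k(832)) = 1/(25 + 832²) = 1/(25 + 692224) = 1/692249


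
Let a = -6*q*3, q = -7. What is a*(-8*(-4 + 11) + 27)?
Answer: -3654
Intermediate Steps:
a = 126 (a = -6*(-7)*3 = 42*3 = 126)
a*(-8*(-4 + 11) + 27) = 126*(-8*(-4 + 11) + 27) = 126*(-8*7 + 27) = 126*(-56 + 27) = 126*(-29) = -3654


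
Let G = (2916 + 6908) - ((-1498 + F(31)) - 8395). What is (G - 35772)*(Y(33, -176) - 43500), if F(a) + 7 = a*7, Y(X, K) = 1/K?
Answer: 124524856265/176 ≈ 7.0753e+8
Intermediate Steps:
F(a) = -7 + 7*a (F(a) = -7 + a*7 = -7 + 7*a)
G = 19507 (G = (2916 + 6908) - ((-1498 + (-7 + 7*31)) - 8395) = 9824 - ((-1498 + (-7 + 217)) - 8395) = 9824 - ((-1498 + 210) - 8395) = 9824 - (-1288 - 8395) = 9824 - 1*(-9683) = 9824 + 9683 = 19507)
(G - 35772)*(Y(33, -176) - 43500) = (19507 - 35772)*(1/(-176) - 43500) = -16265*(-1/176 - 43500) = -16265*(-7656001/176) = 124524856265/176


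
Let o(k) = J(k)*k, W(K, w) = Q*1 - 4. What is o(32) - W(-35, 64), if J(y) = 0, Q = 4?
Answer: 0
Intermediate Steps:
W(K, w) = 0 (W(K, w) = 4*1 - 4 = 4 - 4 = 0)
o(k) = 0 (o(k) = 0*k = 0)
o(32) - W(-35, 64) = 0 - 1*0 = 0 + 0 = 0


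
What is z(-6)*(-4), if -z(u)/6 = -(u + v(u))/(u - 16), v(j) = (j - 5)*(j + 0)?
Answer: 720/11 ≈ 65.455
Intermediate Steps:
v(j) = j*(-5 + j) (v(j) = (-5 + j)*j = j*(-5 + j))
z(u) = 6*(u + u*(-5 + u))/(-16 + u) (z(u) = -(-6)*(u + u*(-5 + u))/(u - 16) = -(-6)*(u + u*(-5 + u))/(-16 + u) = 6*(u + u*(-5 + u))/(-16 + u))
z(-6)*(-4) = (6*(-6)*(-4 - 6)/(-16 - 6))*(-4) = (6*(-6)*(-10)/(-22))*(-4) = (6*(-6)*(-1/22)*(-10))*(-4) = -180/11*(-4) = 720/11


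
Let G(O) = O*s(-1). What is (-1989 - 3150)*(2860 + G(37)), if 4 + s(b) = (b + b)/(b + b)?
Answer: -14127111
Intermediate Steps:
s(b) = -3 (s(b) = -4 + (b + b)/(b + b) = -4 + (2*b)/((2*b)) = -4 + (2*b)*(1/(2*b)) = -4 + 1 = -3)
G(O) = -3*O (G(O) = O*(-3) = -3*O)
(-1989 - 3150)*(2860 + G(37)) = (-1989 - 3150)*(2860 - 3*37) = -5139*(2860 - 111) = -5139*2749 = -14127111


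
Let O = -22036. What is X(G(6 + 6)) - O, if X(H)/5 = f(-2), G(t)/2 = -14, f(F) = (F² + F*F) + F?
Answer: 22066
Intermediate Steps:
f(F) = F + 2*F² (f(F) = (F² + F²) + F = 2*F² + F = F + 2*F²)
G(t) = -28 (G(t) = 2*(-14) = -28)
X(H) = 30 (X(H) = 5*(-2*(1 + 2*(-2))) = 5*(-2*(1 - 4)) = 5*(-2*(-3)) = 5*6 = 30)
X(G(6 + 6)) - O = 30 - 1*(-22036) = 30 + 22036 = 22066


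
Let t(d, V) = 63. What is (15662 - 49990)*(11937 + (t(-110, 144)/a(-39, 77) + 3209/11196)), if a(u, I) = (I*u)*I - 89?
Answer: -33165015785192263/80933085 ≈ -4.0978e+8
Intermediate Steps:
a(u, I) = -89 + u*I**2 (a(u, I) = u*I**2 - 89 = -89 + u*I**2)
(15662 - 49990)*(11937 + (t(-110, 144)/a(-39, 77) + 3209/11196)) = (15662 - 49990)*(11937 + (63/(-89 - 39*77**2) + 3209/11196)) = -34328*(11937 + (63/(-89 - 39*5929) + 3209*(1/11196))) = -34328*(11937 + (63/(-89 - 231231) + 3209/11196)) = -34328*(11937 + (63/(-231320) + 3209/11196)) = -34328*(11937 + (63*(-1/231320) + 3209/11196)) = -34328*(11937 + (-63/231320 + 3209/11196)) = -34328*(11937 + 185400133/647464680) = -34328*7728971285293/647464680 = -33165015785192263/80933085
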